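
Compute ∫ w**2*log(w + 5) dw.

Use integration by parts with u = log(w + 5), dv = w**2 dw.
Then du = 1/(w + 5) dw and v = w**3/3.

w**3*log(w + 5)/3 - w**3/9 + 5*w**2/6 - 25*w/3 + 125*log(w + 5)/3 + C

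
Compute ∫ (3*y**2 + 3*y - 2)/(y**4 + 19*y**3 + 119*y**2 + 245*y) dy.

Factor the denominator: y*(y + 5)*(y + 7)**2.
Partial-fraction decomposition: 285/(98*(y + 7)) + 62/(7*(y + 7)**2) - 29/(10*(y + 5)) - 2/(245*y).
Integrate each term; A/(y−a) gives A·log|y−a|; A/(y−a)² gives −A/(y−a).

-2*log(y)/245 - 29*log(y + 5)/10 + 285*log(y + 7)/98 - 62/(7*y + 49) + C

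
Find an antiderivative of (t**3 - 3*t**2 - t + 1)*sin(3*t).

Use integration by parts with u = t**3 - 3*t**2 - t + 1, dv = sin(3*t) dt, so v = -cos(3*t)/3.
Apply parts 3 times (tabular method): alternate signs, differentiate u down to 0, integrate dv up.

-t**3*cos(3*t)/3 + t**2*sin(3*t)/3 + t**2*cos(3*t) - 2*t*sin(3*t)/3 + 5*t*cos(3*t)/9 - 5*sin(3*t)/27 - 5*cos(3*t)/9 + C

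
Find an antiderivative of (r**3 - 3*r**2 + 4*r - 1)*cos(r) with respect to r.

r**3*sin(r) - 3*r**2*sin(r) + 3*r**2*cos(r) - 2*r*sin(r) - 6*r*cos(r) + 5*sin(r) - 2*cos(r) + C

Use integration by parts with u = r**3 - 3*r**2 + 4*r - 1, dv = cos(r) dr, so v = sin(r).
Apply parts 3 times (tabular method): alternate signs, differentiate u down to 0, integrate dv up.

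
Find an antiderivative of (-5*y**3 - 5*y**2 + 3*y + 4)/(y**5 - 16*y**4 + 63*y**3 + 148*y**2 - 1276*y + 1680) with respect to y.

Factor the denominator: (y - 7)*(y - 6)*(y - 5)*(y - 2)*(y + 4).
Partial-fraction decomposition: 58/(1485*(y + 4)) + 5/(36*(y - 2)) - 731/(54*(y - 5)) + 619/(20*(y - 6)) - 387/(22*(y - 7)).
Integrate each term: A/(y−a) contributes A·log|y−a|.

-387*log(y - 7)/22 + 619*log(y - 6)/20 - 731*log(y - 5)/54 + 5*log(y - 2)/36 + 58*log(y + 4)/1485 + C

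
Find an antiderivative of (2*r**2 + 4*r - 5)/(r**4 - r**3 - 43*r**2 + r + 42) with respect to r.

121*log(r - 7)/624 - log(r - 1)/84 - 7*log(r + 1)/80 - 43*log(r + 6)/455 + C

Factor the denominator: (r - 7)*(r - 1)*(r + 1)*(r + 6).
Partial-fraction decomposition: -43/(455*(r + 6)) - 7/(80*(r + 1)) - 1/(84*(r - 1)) + 121/(624*(r - 7)).
Integrate each term: A/(r−a) contributes A·log|r−a|.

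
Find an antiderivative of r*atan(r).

Use integration by parts with u = arctan(r), dv = r dr.
Then du = 1/(r**2 + 1) dr.

r**2*atan(r)/2 - r/2 + atan(r)/2 + C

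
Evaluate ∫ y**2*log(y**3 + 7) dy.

Let u = y**3 + 7, so du = (3*y**2) dy.
The integral becomes (1/3)·∫ log(u) du; integrate by parts with u′=log(u), dv′=du.

y**3*log(y**3 + 7)/3 - y**3/3 + 7*log(y**3 + 7)/3 + C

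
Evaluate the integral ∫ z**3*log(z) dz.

z**4*log(z)/4 - z**4/16 + C

Use integration by parts with u = log(z), dv = z**3 dz.
Then du = 1/z dz and v = z**4/4.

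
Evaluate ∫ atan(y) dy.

Use integration by parts with u = arctan(y), dv = dy.
Then du = 1/(y**2 + 1) dy.

y*atan(y) - log(y**2 + 1)/2 + C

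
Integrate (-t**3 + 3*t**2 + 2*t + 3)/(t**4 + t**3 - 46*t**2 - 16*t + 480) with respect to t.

Factor the denominator: (t - 5)*(t - 4)*(t + 4)*(t + 6).
Partial-fraction decomposition: -63/(44*(t + 6)) + 107/(144*(t + 4)) + 1/(16*(t - 4)) - 37/(99*(t - 5)).
Integrate each term: A/(t−a) contributes A·log|t−a|.

-37*log(t - 5)/99 + log(t - 4)/16 + 107*log(t + 4)/144 - 63*log(t + 6)/44 + C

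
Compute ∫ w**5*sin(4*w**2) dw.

-w**4*cos(4*w**2)/8 + w**2*sin(4*w**2)/16 + cos(4*w**2)/64 + C

Let u = w², du = 2w dw; rewrite as (1/2)∫ u^2·sin(4u) du.
Now integrate by parts 2 times.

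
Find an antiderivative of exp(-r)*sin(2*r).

-exp(-r)*sin(2*r)/5 - 2*exp(-r)*cos(2*r)/5 + C

Let I denote the integral. Integrate by parts with u = sin(2*r), dv = exp(-r) dr, so v = -exp(-r): I = -exp(-r)*sin(2*r) + 2·∫ exp(-r)*cos(2*r) dr.
Apply parts again with u = cos(2*r), dv = exp(-r) dr: ∫ exp(-r)*cos(2*r) dr = -exp(-r)*cos(2*r) − 2·I. Substituting back brings back I: I = -exp(-r)*sin(2*r) - 2*exp(-r)*cos(2*r) − 4·I.
Solving for I: (1 + 4)·I equals the remaining terms, so I = (1/5)·(-exp(-r)*sin(2*r) - 2*exp(-r)*cos(2*r)).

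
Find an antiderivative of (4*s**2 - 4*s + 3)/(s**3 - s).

Factor the denominator: s*(s - 1)*(s + 1).
Partial-fraction decomposition: 11/(2*(s + 1)) + 3/(2*(s - 1)) - 3/s.
Integrate each term: A/(s−a) contributes A·log|s−a|.

-3*log(s) + 3*log(s - 1)/2 + 11*log(s + 1)/2 + C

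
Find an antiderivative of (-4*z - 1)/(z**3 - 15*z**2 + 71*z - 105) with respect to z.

-29*log(z - 7)/8 + 21*log(z - 5)/4 - 13*log(z - 3)/8 + C

Factor the denominator: (z - 7)*(z - 5)*(z - 3).
Partial-fraction decomposition: -13/(8*(z - 3)) + 21/(4*(z - 5)) - 29/(8*(z - 7)).
Integrate each term: A/(z−a) contributes A·log|z−a|.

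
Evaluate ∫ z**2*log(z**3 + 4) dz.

Let u = z**3 + 4, so du = (3*z**2) dz.
The integral becomes (1/3)·∫ log(u) du; integrate by parts with u′=log(u), dv′=du.

z**3*log(z**3 + 4)/3 - z**3/3 + 4*log(z**3 + 4)/3 + C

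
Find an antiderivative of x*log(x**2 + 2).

Let u = x**2 + 2, so du = (2*x) dx.
The integral becomes (1/2)·∫ log(u) du; integrate by parts with u′=log(u), dv′=du.

x**2*log(x**2 + 2)/2 - x**2/2 + log(x**2 + 2) + C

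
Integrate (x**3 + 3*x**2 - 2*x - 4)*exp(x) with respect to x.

Use integration by parts with u = x**3 + 3*x**2 - 2*x - 4, dv = exp(x) dx, so v = exp(x).
Apply parts 3 times (tabular method): alternate signs, differentiate u down to 0, integrate dv up.

(x**3 - 2*x - 2)*exp(x) + C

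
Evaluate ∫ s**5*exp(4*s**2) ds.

Let u = s², du = 2s ds; rewrite as (1/2)∫ u^2·exp(4u) du.
Now integrate by parts 2 times.

(8*s**4 - 4*s**2 + 1)*exp(4*s**2)/64 + C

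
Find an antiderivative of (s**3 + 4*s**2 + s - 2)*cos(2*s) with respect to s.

Use integration by parts with u = s**3 + 4*s**2 + s - 2, dv = cos(2*s) ds, so v = sin(2*s)/2.
Apply parts 3 times (tabular method): alternate signs, differentiate u down to 0, integrate dv up.

s**3*sin(2*s)/2 + 2*s**2*sin(2*s) + 3*s**2*cos(2*s)/4 - s*sin(2*s)/4 + 2*s*cos(2*s) - 2*sin(2*s) - cos(2*s)/8 + C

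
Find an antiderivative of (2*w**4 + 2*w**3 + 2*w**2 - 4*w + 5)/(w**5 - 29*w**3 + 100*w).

log(w)/20 + 307*log(w - 5)/210 - 53*log(w - 2)/168 - 37*log(w + 2)/168 + 43*log(w + 5)/42 + C

Factor the denominator: w*(w - 5)*(w - 2)*(w + 2)*(w + 5).
Partial-fraction decomposition: 43/(42*(w + 5)) - 37/(168*(w + 2)) - 53/(168*(w - 2)) + 307/(210*(w - 5)) + 1/(20*w).
Integrate each term: A/(w−a) contributes A·log|w−a|.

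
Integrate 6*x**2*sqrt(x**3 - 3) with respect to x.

Let u = x**3 - 3, so du = (3*x**2) dx.
Rewriting, the integral becomes 2·∫ √u du = 2·(2/3)u^(3/2).
Substituting back, u = x**3 - 3.

4*(x**3 - 3)**(3/2)/3 + C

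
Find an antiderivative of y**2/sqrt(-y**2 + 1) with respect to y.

-y*sqrt(-y**2 + 1)/2 + asin(y)/2 + C

Substitute y = sin(θ), so dy = cos(θ) dθ and the radical becomes sqrt(-y**2 + 1) = cos(θ) by the Pythagorean identity.
Integrate the resulting trig expression in θ, then back-substitute θ = asin(y), sin(θ) = y, cos(θ) = sqrt(-y**2 + 1) (absorbing any constant into C).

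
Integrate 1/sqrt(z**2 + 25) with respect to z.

log(z + sqrt(z**2 + 25)) + C

Substitute z = 5·tan(θ), so dz = 5·sec(θ)^2 dθ and the radical becomes sqrt(z**2 + 25) = 5·sec(θ) by the Pythagorean identity.
Integrate the resulting trig expression in θ, then back-substitute tan(θ) = z/5, sec(θ) = sqrt(z**2 + 25)/5 (absorbing any constant into C).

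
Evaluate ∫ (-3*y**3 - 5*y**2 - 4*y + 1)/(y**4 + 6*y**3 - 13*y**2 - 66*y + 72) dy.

Factor the denominator: (y - 3)*(y - 1)*(y + 4)*(y + 6).
Partial-fraction decomposition: -493/(126*(y + 6)) + 129/(70*(y + 4)) + 11/(70*(y - 1)) - 137/(126*(y - 3)).
Integrate each term: A/(y−a) contributes A·log|y−a|.

-137*log(y - 3)/126 + 11*log(y - 1)/70 + 129*log(y + 4)/70 - 493*log(y + 6)/126 + C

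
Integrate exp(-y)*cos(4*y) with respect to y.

4*exp(-y)*sin(4*y)/17 - exp(-y)*cos(4*y)/17 + C

Let I denote the integral. Integrate by parts with u = cos(4*y), dv = exp(-y) dy, so v = -exp(-y): I = -exp(-y)*cos(4*y) − 4·∫ exp(-y)*sin(4*y) dy.
Apply parts again with u = sin(4*y), dv = exp(-y) dy: ∫ exp(-y)*sin(4*y) dy = -exp(-y)*sin(4*y) + 4·I. Substituting back brings back I: I = 4*exp(-y)*sin(4*y) - exp(-y)*cos(4*y) − 16·I.
Solving for I: (1 + 16)·I equals the remaining terms, so I = (1/17)·(4*exp(-y)*sin(4*y) - exp(-y)*cos(4*y)).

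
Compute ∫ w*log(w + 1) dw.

w**2*log(w + 1)/2 - w**2/4 + w/2 - log(w + 1)/2 + C

Use integration by parts with u = log(w + 1), dv = w dw.
Then du = 1/(w + 1) dw and v = w**2/2.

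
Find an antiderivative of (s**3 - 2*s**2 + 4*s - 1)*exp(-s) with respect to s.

(-s**3 - s**2 - 6*s - 5)*exp(-s) + C

Use integration by parts with u = s**3 - 2*s**2 + 4*s - 1, dv = exp(-s) ds, so v = -exp(-s).
Apply parts 3 times (tabular method): alternate signs, differentiate u down to 0, integrate dv up.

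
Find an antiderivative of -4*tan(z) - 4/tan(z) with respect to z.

-4*log(tan(z)) + C

Let u = tan(z), so du = (tan(z)**2 + 1) dz.
Rewriting, the integral becomes -4·∫ 1/u du = -4·log(u).
Substituting back, u = tan(z).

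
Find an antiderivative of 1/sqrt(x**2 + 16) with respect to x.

log(x + sqrt(x**2 + 16)) + C

Substitute x = 4·tan(θ), so dx = 4·sec(θ)^2 dθ and the radical becomes sqrt(x**2 + 16) = 4·sec(θ) by the Pythagorean identity.
Integrate the resulting trig expression in θ, then back-substitute tan(θ) = x/4, sec(θ) = sqrt(x**2 + 16)/4 (absorbing any constant into C).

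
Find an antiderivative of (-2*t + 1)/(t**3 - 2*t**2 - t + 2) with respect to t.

Factor the denominator: (t - 2)*(t - 1)*(t + 1).
Partial-fraction decomposition: 1/(2*(t + 1)) + 1/(2*(t - 1)) - 1/(t - 2).
Integrate each term: A/(t−a) contributes A·log|t−a|.

-log(t - 2) + log(t**2 - 1)/2 + C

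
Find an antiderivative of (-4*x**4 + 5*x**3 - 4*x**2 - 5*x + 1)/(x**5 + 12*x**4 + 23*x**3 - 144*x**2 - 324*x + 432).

-239*log(x - 3)/1134 + log(x - 1)/70 - 1387*log(x + 4)/140 + 13843*log(x + 6)/2268 - 911/(18*x + 108) + C

Factor the denominator: (x - 3)*(x - 1)*(x + 4)*(x + 6)**2.
Partial-fraction decomposition: 13843/(2268*(x + 6)) + 911/(18*(x + 6)**2) - 1387/(140*(x + 4)) + 1/(70*(x - 1)) - 239/(1134*(x - 3)).
Integrate each term; A/(x−a) gives A·log|x−a|; A/(x−a)² gives −A/(x−a).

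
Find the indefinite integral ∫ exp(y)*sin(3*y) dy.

exp(y)*sin(3*y)/10 - 3*exp(y)*cos(3*y)/10 + C

Let I denote the integral. Integrate by parts with u = sin(3*y), dv = exp(y) dy, so v = exp(y): I = exp(y)*sin(3*y) − 3·∫ exp(y)*cos(3*y) dy.
Apply parts again with u = cos(3*y), dv = exp(y) dy: ∫ exp(y)*cos(3*y) dy = exp(y)*cos(3*y) + 3·I. Substituting back brings back I: I = exp(y)*sin(3*y) - 3*exp(y)*cos(3*y) − 9·I.
Solving for I: (1 + 9)·I equals the remaining terms, so I = (1/10)·(exp(y)*sin(3*y) - 3*exp(y)*cos(3*y)).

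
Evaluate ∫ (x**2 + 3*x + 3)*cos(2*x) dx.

Use integration by parts with u = x**2 + 3*x + 3, dv = cos(2*x) dx, so v = sin(2*x)/2.
Apply parts 2 times (tabular method): alternate signs, differentiate u down to 0, integrate dv up.

x**2*sin(2*x)/2 + 3*x*sin(2*x)/2 + x*cos(2*x)/2 + 5*sin(2*x)/4 + 3*cos(2*x)/4 + C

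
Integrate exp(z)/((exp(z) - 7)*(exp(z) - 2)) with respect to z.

Let u = e^z, du = e^z dz.
The integral becomes ∫ du/((u-2)(u-7)); decompose into partial fractions.

log(exp(z) - 7)/5 - log(exp(z) - 2)/5 + C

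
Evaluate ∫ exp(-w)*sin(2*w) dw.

-exp(-w)*sin(2*w)/5 - 2*exp(-w)*cos(2*w)/5 + C

Let I denote the integral. Integrate by parts with u = sin(2*w), dv = exp(-w) dw, so v = -exp(-w): I = -exp(-w)*sin(2*w) + 2·∫ exp(-w)*cos(2*w) dw.
Apply parts again with u = cos(2*w), dv = exp(-w) dw: ∫ exp(-w)*cos(2*w) dw = -exp(-w)*cos(2*w) − 2·I. Substituting back brings back I: I = -exp(-w)*sin(2*w) - 2*exp(-w)*cos(2*w) − 4·I.
Solving for I: (1 + 4)·I equals the remaining terms, so I = (1/5)·(-exp(-w)*sin(2*w) - 2*exp(-w)*cos(2*w)).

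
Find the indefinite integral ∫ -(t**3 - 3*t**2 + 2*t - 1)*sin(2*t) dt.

t**3*cos(2*t)/2 - 3*t**2*sin(2*t)/4 - 3*t**2*cos(2*t)/2 + 3*t*sin(2*t)/2 + t*cos(2*t)/4 - sin(2*t)/8 + cos(2*t)/4 + C

Use integration by parts with u = t**3 - 3*t**2 + 2*t - 1, dv = -sin(2*t) dt, so v = cos(2*t)/2.
Apply parts 3 times (tabular method): alternate signs, differentiate u down to 0, integrate dv up.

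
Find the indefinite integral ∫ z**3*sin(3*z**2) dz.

-z**2*cos(3*z**2)/6 + sin(3*z**2)/18 + C

Let u = z², du = 2z dz; rewrite as (1/2)∫ u^1·sin(3u) du.
Now integrate by parts 1 time.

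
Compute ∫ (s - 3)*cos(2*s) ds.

Use integration by parts with u = s - 3, dv = cos(2*s) ds, so v = sin(2*s)/2.
Apply parts 1 times (tabular method): alternate signs, differentiate u down to 0, integrate dv up.

s*sin(2*s)/2 - 3*sin(2*s)/2 + cos(2*s)/4 + C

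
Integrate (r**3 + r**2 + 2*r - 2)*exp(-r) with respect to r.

Use integration by parts with u = r**3 + r**2 + 2*r - 2, dv = exp(-r) dr, so v = -exp(-r).
Apply parts 3 times (tabular method): alternate signs, differentiate u down to 0, integrate dv up.

(-r**3 - 4*r**2 - 10*r - 8)*exp(-r) + C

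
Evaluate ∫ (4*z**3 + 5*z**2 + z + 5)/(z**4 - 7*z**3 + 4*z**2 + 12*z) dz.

Factor the denominator: z*(z - 6)*(z - 2)*(z + 1).
Partial-fraction decomposition: -5/(21*(z + 1)) - 59/(24*(z - 2)) + 1055/(168*(z - 6)) + 5/(12*z).
Integrate each term: A/(z−a) contributes A·log|z−a|.

5*log(z)/12 + 1055*log(z - 6)/168 - 59*log(z - 2)/24 - 5*log(z + 1)/21 + C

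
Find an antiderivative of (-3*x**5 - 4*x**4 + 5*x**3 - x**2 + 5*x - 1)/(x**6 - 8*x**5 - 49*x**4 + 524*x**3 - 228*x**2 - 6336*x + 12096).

Factor the denominator: (x - 6)**2*(x - 4)*(x - 3)*(x + 4)*(x + 7).
Partial-fraction decomposition: -3547/(5070*(x + 7)) + 1691/(16800*(x + 4)) + 913/(630*(x - 3)) - 343/(32*(x - 4)) + 522349/(76050*(x - 6)) - 27439/(780*(x - 6)**2).
Integrate each term; A/(x−a) gives A·log|x−a|; A/(x−a)² gives −A/(x−a).

522349*log(x - 6)/76050 - 343*log(x - 4)/32 + 913*log(x - 3)/630 + 1691*log(x + 4)/16800 - 3547*log(x + 7)/5070 + 27439/(780*x - 4680) + C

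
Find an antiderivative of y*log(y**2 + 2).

Let u = y**2 + 2, so du = (2*y) dy.
The integral becomes (1/2)·∫ log(u) du; integrate by parts with u′=log(u), dv′=du.

y**2*log(y**2 + 2)/2 - y**2/2 + log(y**2 + 2) + C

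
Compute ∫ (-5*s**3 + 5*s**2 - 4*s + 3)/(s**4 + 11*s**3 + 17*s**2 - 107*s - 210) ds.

-99*log(s - 3)/400 - 71*log(s + 2)/75 + 773*log(s + 5)/48 - 1991*log(s + 7)/100 + C

Factor the denominator: (s - 3)*(s + 2)*(s + 5)*(s + 7).
Partial-fraction decomposition: -1991/(100*(s + 7)) + 773/(48*(s + 5)) - 71/(75*(s + 2)) - 99/(400*(s - 3)).
Integrate each term: A/(s−a) contributes A·log|s−a|.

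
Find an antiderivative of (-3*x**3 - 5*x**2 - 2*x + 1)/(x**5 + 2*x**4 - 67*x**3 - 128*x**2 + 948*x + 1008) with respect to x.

Factor the denominator: (x - 7)*(x - 4)*(x + 1)*(x + 6)**2.
Partial-fraction decomposition: 847/(6500*(x + 6)) - 37/(50*(x + 6)**2) + 1/(1000*(x + 1)) + 93/(500*(x - 4)) - 33/(104*(x - 7)).
Integrate each term; A/(x−a) gives A·log|x−a|; A/(x−a)² gives −A/(x−a).

-33*log(x - 7)/104 + 93*log(x - 4)/500 + log(x + 1)/1000 + 847*log(x + 6)/6500 + 37/(50*x + 300) + C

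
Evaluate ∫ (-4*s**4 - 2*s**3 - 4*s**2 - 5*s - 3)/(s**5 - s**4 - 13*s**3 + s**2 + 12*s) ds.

-log(s)/4 - 59*log(s - 4)/20 + 3*log(s - 1)/4 + log(s + 1)/5 - 7*log(s + 3)/4 + C

Factor the denominator: s*(s - 4)*(s - 1)*(s + 1)*(s + 3).
Partial-fraction decomposition: -7/(4*(s + 3)) + 1/(5*(s + 1)) + 3/(4*(s - 1)) - 59/(20*(s - 4)) - 1/(4*s).
Integrate each term: A/(s−a) contributes A·log|s−a|.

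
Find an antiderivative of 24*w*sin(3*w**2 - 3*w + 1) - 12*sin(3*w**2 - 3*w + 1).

-4*cos(3*w**2 - 3*w + 1) + C

Let u = 3*w**2 - 3*w + 1, so du = (6*w - 3) dw.
Rewriting, the integral becomes 4·∫ sin(u) du = 4·-cos(u).
Substituting back, u = 3*w**2 - 3*w + 1.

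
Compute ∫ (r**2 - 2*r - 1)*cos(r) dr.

r**2*sin(r) - 2*r*sin(r) + 2*r*cos(r) - 3*sin(r) - 2*cos(r) + C

Use integration by parts with u = r**2 - 2*r - 1, dv = cos(r) dr, so v = sin(r).
Apply parts 2 times (tabular method): alternate signs, differentiate u down to 0, integrate dv up.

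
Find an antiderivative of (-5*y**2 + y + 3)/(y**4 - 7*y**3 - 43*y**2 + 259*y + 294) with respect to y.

Factor the denominator: (y - 7)**2*(y + 1)*(y + 6).
Partial-fraction decomposition: 183/(845*(y + 6)) - 3/(320*(y + 1)) - 2241/(10816*(y - 7)) - 235/(104*(y - 7)**2).
Integrate each term; A/(y−a) gives A·log|y−a|; A/(y−a)² gives −A/(y−a).

-2241*log(y - 7)/10816 - 3*log(y + 1)/320 + 183*log(y + 6)/845 + 235/(104*y - 728) + C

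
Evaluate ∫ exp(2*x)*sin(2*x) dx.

Let I denote the integral. Integrate by parts with u = sin(2*x), dv = exp(2*x) dx, so v = exp(2*x)/2: I = exp(2*x)*sin(2*x)/2 − ∫ exp(2*x)*cos(2*x) dx.
Apply parts again with u = cos(2*x), dv = exp(2*x) dx: ∫ exp(2*x)*cos(2*x) dx = exp(2*x)*cos(2*x)/2 + I. Substituting back brings back I: I = exp(2*x)*sin(2*x)/2 - exp(2*x)*cos(2*x)/2 − I.
Solving for I: (1 + 1)·I equals the remaining terms, so I = (1/2)·(exp(2*x)*sin(2*x)/2 - exp(2*x)*cos(2*x)/2).

exp(2*x)*sin(2*x)/4 - exp(2*x)*cos(2*x)/4 + C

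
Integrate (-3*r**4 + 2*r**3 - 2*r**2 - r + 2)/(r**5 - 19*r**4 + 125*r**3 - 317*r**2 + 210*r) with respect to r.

log(r)/105 - 1655*log(r - 7)/21 + 1766*log(r - 6)/15 - 839*log(r - 5)/20 + log(r - 1)/60 + C

Factor the denominator: r*(r - 7)*(r - 6)*(r - 5)*(r - 1).
Partial-fraction decomposition: 1/(60*(r - 1)) - 839/(20*(r - 5)) + 1766/(15*(r - 6)) - 1655/(21*(r - 7)) + 1/(105*r).
Integrate each term: A/(r−a) contributes A·log|r−a|.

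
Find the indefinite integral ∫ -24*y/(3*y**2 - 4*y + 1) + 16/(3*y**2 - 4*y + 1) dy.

-4*log(3*y**2 - 4*y + 1) + C

Let u = 3*y**2 - 4*y + 1, so du = (6*y - 4) dy.
Rewriting, the integral becomes -4·∫ 1/u du = -4·log(u).
Substituting back, u = 3*y**2 - 4*y + 1.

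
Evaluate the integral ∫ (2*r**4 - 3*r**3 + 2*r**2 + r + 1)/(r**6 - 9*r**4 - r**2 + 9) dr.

Factor the denominator: (r - 3)*(r - 1)*(r + 1)*(r + 3)*(r**2 + 1).
Partial-fraction decomposition: (4*r + 1)/(20*(r**2 + 1)) - 259/(480*(r + 3)) + 7/(32*(r + 1)) - 3/(32*(r - 1)) + 103/(480*(r - 3)).
Integrate each term; A/(r−a) gives A·log|r−a|; the (Br+D)/(r²+p²) term gives a log and an atan.

103*log(r - 3)/480 - 3*log(r - 1)/32 + 7*log(r + 1)/32 - 259*log(r + 3)/480 + log(r**2 + 1)/10 + atan(r)/20 + C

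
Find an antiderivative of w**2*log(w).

Use integration by parts with u = log(w), dv = w**2 dw.
Then du = 1/w dw and v = w**3/3.

w**3*log(w)/3 - w**3/9 + C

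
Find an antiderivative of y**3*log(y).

y**4*log(y)/4 - y**4/16 + C

Use integration by parts with u = log(y), dv = y**3 dy.
Then du = 1/y dy and v = y**4/4.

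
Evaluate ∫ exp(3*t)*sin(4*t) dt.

3*exp(3*t)*sin(4*t)/25 - 4*exp(3*t)*cos(4*t)/25 + C

Let I denote the integral. Integrate by parts with u = sin(4*t), dv = exp(3*t) dt, so v = exp(3*t)/3: I = exp(3*t)*sin(4*t)/3 − (4/3)·∫ exp(3*t)*cos(4*t) dt.
Apply parts again with u = cos(4*t), dv = exp(3*t) dt: ∫ exp(3*t)*cos(4*t) dt = exp(3*t)*cos(4*t)/3 + (4/3)·I. Substituting back brings back I: I = exp(3*t)*sin(4*t)/3 - 4*exp(3*t)*cos(4*t)/9 − (16/9)·I.
Solving for I: (1 + 16/9)·I equals the remaining terms, so I = (9/25)·(exp(3*t)*sin(4*t)/3 - 4*exp(3*t)*cos(4*t)/9).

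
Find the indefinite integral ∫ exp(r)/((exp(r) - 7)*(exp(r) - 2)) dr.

log(exp(r) - 7)/5 - log(exp(r) - 2)/5 + C

Let u = e^r, du = e^r dr.
The integral becomes ∫ du/((u-7)(u-2)); decompose into partial fractions.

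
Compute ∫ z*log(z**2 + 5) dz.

Let u = z**2 + 5, so du = (2*z) dz.
The integral becomes (1/2)·∫ log(u) du; integrate by parts with u′=log(u), dv′=du.

z**2*log(z**2 + 5)/2 - z**2/2 + 5*log(z**2 + 5)/2 + C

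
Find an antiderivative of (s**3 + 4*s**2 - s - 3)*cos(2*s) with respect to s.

Use integration by parts with u = s**3 + 4*s**2 - s - 3, dv = cos(2*s) ds, so v = sin(2*s)/2.
Apply parts 3 times (tabular method): alternate signs, differentiate u down to 0, integrate dv up.

s**3*sin(2*s)/2 + 2*s**2*sin(2*s) + 3*s**2*cos(2*s)/4 - 5*s*sin(2*s)/4 + 2*s*cos(2*s) - 5*sin(2*s)/2 - 5*cos(2*s)/8 + C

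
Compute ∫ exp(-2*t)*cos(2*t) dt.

Let I denote the integral. Integrate by parts with u = cos(2*t), dv = exp(-2*t) dt, so v = -exp(-2*t)/2: I = -exp(-2*t)*cos(2*t)/2 − ∫ exp(-2*t)*sin(2*t) dt.
Apply parts again with u = sin(2*t), dv = exp(-2*t) dt: ∫ exp(-2*t)*sin(2*t) dt = -exp(-2*t)*sin(2*t)/2 + I. Substituting back brings back I: I = exp(-2*t)*sin(2*t)/2 - exp(-2*t)*cos(2*t)/2 − I.
Solving for I: (1 + 1)·I equals the remaining terms, so I = (1/2)·(exp(-2*t)*sin(2*t)/2 - exp(-2*t)*cos(2*t)/2).

exp(-2*t)*sin(2*t)/4 - exp(-2*t)*cos(2*t)/4 + C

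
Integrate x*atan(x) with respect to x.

Use integration by parts with u = arctan(x), dv = x dx.
Then du = 1/(x**2 + 1) dx.

x**2*atan(x)/2 - x/2 + atan(x)/2 + C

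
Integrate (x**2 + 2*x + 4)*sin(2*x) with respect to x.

-x**2*cos(2*x)/2 + x*sin(2*x)/2 - x*cos(2*x) + sin(2*x)/2 - 7*cos(2*x)/4 + C

Use integration by parts with u = x**2 + 2*x + 4, dv = sin(2*x) dx, so v = -cos(2*x)/2.
Apply parts 2 times (tabular method): alternate signs, differentiate u down to 0, integrate dv up.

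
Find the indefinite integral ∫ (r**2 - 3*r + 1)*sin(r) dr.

Use integration by parts with u = r**2 - 3*r + 1, dv = sin(r) dr, so v = -cos(r).
Apply parts 2 times (tabular method): alternate signs, differentiate u down to 0, integrate dv up.

-r**2*cos(r) + 2*r*sin(r) + 3*r*cos(r) - 3*sin(r) + cos(r) + C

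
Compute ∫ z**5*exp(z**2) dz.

Let u = z², du = 2z dz; rewrite as (1/2)∫ u^2·exp(1u) du.
Now integrate by parts 2 times.

(z**4 - 2*z**2 + 2)*exp(z**2)/2 + C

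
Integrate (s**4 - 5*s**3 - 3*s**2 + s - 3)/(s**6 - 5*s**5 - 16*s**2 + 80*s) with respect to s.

-3*log(s)/80 - 73*log(s - 5)/3045 + 37*log(s - 2)/192 - 39*log(s + 2)/448 - 41*log(s**2 + 4)/1856 + 65*atan(s/2)/232 + C

Factor the denominator: s*(s - 5)*(s - 2)*(s + 2)*(s**2 + 4).
Partial-fraction decomposition: -(41*s - 520)/(928*(s**2 + 4)) - 39/(448*(s + 2)) + 37/(192*(s - 2)) - 73/(3045*(s - 5)) - 3/(80*s).
Integrate each term; A/(s−a) gives A·log|s−a|; the (Bs+D)/(s²+p²) term gives a log and an atan.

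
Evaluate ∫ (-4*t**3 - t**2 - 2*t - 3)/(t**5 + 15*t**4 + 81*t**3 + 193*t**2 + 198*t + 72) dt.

Factor the denominator: (t + 1)**2*(t + 3)*(t + 4)*(t + 6).
Partial-fraction decomposition: 279/(50*(t + 6)) - 245/(18*(t + 4)) + 17/(2*(t + 3)) - 211/(450*(t + 1)) + 1/(15*(t + 1)**2).
Integrate each term; A/(t−a) gives A·log|t−a|; A/(t−a)² gives −A/(t−a).

-211*log(t + 1)/450 + 17*log(t + 3)/2 - 245*log(t + 4)/18 + 279*log(t + 6)/50 - 1/(15*t + 15) + C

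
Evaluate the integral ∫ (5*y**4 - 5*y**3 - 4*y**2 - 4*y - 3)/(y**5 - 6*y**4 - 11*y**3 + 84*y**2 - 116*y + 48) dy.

Factor the denominator: (y - 6)*(y - 2)*(y - 1)**2*(y + 4).
Partial-fraction decomposition: 1549/(1500*(y + 4)) - 18/(25*(y - 1)) - 11/(25*(y - 1)**2) - 13/(24*(y - 2)) + 5229/(1000*(y - 6)).
Integrate each term; A/(y−a) gives A·log|y−a|; A/(y−a)² gives −A/(y−a).

5229*log(y - 6)/1000 - 13*log(y - 2)/24 - 18*log(y - 1)/25 + 1549*log(y + 4)/1500 + 11/(25*y - 25) + C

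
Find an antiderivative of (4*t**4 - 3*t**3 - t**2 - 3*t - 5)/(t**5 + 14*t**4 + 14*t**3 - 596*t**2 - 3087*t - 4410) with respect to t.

Factor the denominator: (t - 7)*(t + 3)*(t + 5)*(t + 6)*(t + 7).
Partial-fraction decomposition: 1325/(14*(t + 7)) - 5809/(39*(t + 6)) + 715/(12*(t + 5)) - 5/(3*(t + 3)) + 425/(1092*(t - 7)).
Integrate each term: A/(t−a) contributes A·log|t−a|.

425*log(t - 7)/1092 - 5*log(t + 3)/3 + 715*log(t + 5)/12 - 5809*log(t + 6)/39 + 1325*log(t + 7)/14 + C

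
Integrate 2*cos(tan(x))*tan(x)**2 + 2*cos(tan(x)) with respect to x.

2*sin(tan(x)) + C

Let u = tan(x), so du = (tan(x)**2 + 1) dx.
Rewriting, the integral becomes 2·∫ cos(u) du = 2·sin(u).
Substituting back, u = tan(x).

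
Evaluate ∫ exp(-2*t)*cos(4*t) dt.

Let I denote the integral. Integrate by parts with u = cos(4*t), dv = exp(-2*t) dt, so v = -exp(-2*t)/2: I = -exp(-2*t)*cos(4*t)/2 − 2·∫ exp(-2*t)*sin(4*t) dt.
Apply parts again with u = sin(4*t), dv = exp(-2*t) dt: ∫ exp(-2*t)*sin(4*t) dt = -exp(-2*t)*sin(4*t)/2 + 2·I. Substituting back brings back I: I = exp(-2*t)*sin(4*t) - exp(-2*t)*cos(4*t)/2 − 4·I.
Solving for I: (1 + 4)·I equals the remaining terms, so I = (1/5)·(exp(-2*t)*sin(4*t) - exp(-2*t)*cos(4*t)/2).

exp(-2*t)*sin(4*t)/5 - exp(-2*t)*cos(4*t)/10 + C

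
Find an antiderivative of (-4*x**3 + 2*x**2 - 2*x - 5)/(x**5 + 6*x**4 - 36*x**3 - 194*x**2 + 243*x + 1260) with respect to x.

-155*log(x - 5)/576 + 101*log(x - 3)/840 + 127*log(x + 3)/192 - 97*log(x + 4)/63 + 493*log(x + 7)/480 + C

Factor the denominator: (x - 5)*(x - 3)*(x + 3)*(x + 4)*(x + 7).
Partial-fraction decomposition: 493/(480*(x + 7)) - 97/(63*(x + 4)) + 127/(192*(x + 3)) + 101/(840*(x - 3)) - 155/(576*(x - 5)).
Integrate each term: A/(x−a) contributes A·log|x−a|.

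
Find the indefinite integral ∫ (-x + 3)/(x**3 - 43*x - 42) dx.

Factor the denominator: (x - 7)*(x + 1)*(x + 6).
Partial-fraction decomposition: 9/(65*(x + 6)) - 1/(10*(x + 1)) - 1/(26*(x - 7)).
Integrate each term: A/(x−a) contributes A·log|x−a|.

-log(x - 7)/26 - log(x + 1)/10 + 9*log(x + 6)/65 + C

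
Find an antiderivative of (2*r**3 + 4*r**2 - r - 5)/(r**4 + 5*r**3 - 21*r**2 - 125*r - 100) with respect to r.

17*log(r - 5)/27 + log(r + 1)/36 - 65*log(r + 4)/27 + 15*log(r + 5)/4 + C

Factor the denominator: (r - 5)*(r + 1)*(r + 4)*(r + 5).
Partial-fraction decomposition: 15/(4*(r + 5)) - 65/(27*(r + 4)) + 1/(36*(r + 1)) + 17/(27*(r - 5)).
Integrate each term: A/(r−a) contributes A·log|r−a|.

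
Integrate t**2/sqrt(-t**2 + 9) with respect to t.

-t*sqrt(-t**2 + 9)/2 + 9*asin(t/3)/2 + C

Substitute t = 3·sin(θ), so dt = 3·cos(θ) dθ and the radical becomes sqrt(-t**2 + 9) = 3·cos(θ) by the Pythagorean identity.
Integrate the resulting trig expression in θ, then back-substitute θ = asin(t/3), sin(θ) = t/3, cos(θ) = sqrt(-t**2 + 9)/3 (absorbing any constant into C).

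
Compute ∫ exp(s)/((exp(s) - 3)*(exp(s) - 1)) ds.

Let u = e^s, du = e^s ds.
The integral becomes ∫ du/((u-1)(u-3)); decompose into partial fractions.

log(exp(s) - 3)/2 - log(exp(s) - 1)/2 + C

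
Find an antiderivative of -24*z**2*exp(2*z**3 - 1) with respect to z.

-4*exp(2*z**3 - 1) + C

Let u = 2*z**3 - 1, so du = (6*z**2) dz.
Rewriting, the integral becomes -4·∫ e^u du = -4·e^u.
Substituting back, u = 2*z**3 - 1.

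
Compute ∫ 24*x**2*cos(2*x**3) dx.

Let u = 2*x**3, so du = (6*x**2) dx.
Rewriting, the integral becomes 4·∫ cos(u) du = 4·sin(u).
Substituting back, u = 2*x**3.

4*sin(2*x**3) + C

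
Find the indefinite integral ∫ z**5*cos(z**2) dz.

Let u = z², du = 2z dz; rewrite as (1/2)∫ u^2·cos(1u) du.
Now integrate by parts 2 times.

z**4*sin(z**2)/2 + z**2*cos(z**2) - sin(z**2) + C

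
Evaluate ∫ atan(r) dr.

Use integration by parts with u = arctan(r), dv = dr.
Then du = 1/(r**2 + 1) dr.

r*atan(r) - log(r**2 + 1)/2 + C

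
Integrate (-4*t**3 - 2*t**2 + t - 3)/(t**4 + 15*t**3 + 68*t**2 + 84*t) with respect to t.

-log(t)/28 - 19*log(t + 2)/40 + 261*log(t + 6)/8 - 1264*log(t + 7)/35 + C

Factor the denominator: t*(t + 2)*(t + 6)*(t + 7).
Partial-fraction decomposition: -1264/(35*(t + 7)) + 261/(8*(t + 6)) - 19/(40*(t + 2)) - 1/(28*t).
Integrate each term: A/(t−a) contributes A·log|t−a|.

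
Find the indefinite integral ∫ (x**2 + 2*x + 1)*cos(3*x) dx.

x**2*sin(3*x)/3 + 2*x*sin(3*x)/3 + 2*x*cos(3*x)/9 + 7*sin(3*x)/27 + 2*cos(3*x)/9 + C

Use integration by parts with u = x**2 + 2*x + 1, dv = cos(3*x) dx, so v = sin(3*x)/3.
Apply parts 2 times (tabular method): alternate signs, differentiate u down to 0, integrate dv up.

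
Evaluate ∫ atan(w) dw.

w*atan(w) - log(w**2 + 1)/2 + C

Use integration by parts with u = arctan(w), dv = dw.
Then du = 1/(w**2 + 1) dw.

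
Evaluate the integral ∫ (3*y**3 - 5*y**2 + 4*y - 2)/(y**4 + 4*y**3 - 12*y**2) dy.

-5*log(y)/18 + 5*log(y - 2)/16 + 427*log(y + 6)/144 - 1/(6*y) + C

Factor the denominator: y**2*(y - 2)*(y + 6).
Partial-fraction decomposition: 427/(144*(y + 6)) + 5/(16*(y - 2)) - 5/(18*y) + 1/(6*y**2).
Integrate each term; A/(y−a) gives A·log|y−a|; A/(y−a)² gives −A/(y−a).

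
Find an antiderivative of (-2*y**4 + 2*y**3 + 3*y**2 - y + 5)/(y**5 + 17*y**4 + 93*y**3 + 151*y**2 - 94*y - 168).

Factor the denominator: (y - 1)*(y + 1)*(y + 4)*(y + 6)*(y + 7).
Partial-fraction decomposition: -5329/(144*(y + 7)) + 83/(2*(y + 6)) - 583/(90*(y + 4)) - 1/(36*(y + 1)) + 1/(80*(y - 1)).
Integrate each term: A/(y−a) contributes A·log|y−a|.

log(y - 1)/80 - log(y + 1)/36 - 583*log(y + 4)/90 + 83*log(y + 6)/2 - 5329*log(y + 7)/144 + C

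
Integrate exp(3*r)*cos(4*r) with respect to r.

4*exp(3*r)*sin(4*r)/25 + 3*exp(3*r)*cos(4*r)/25 + C

Let I denote the integral. Integrate by parts with u = cos(4*r), dv = exp(3*r) dr, so v = exp(3*r)/3: I = exp(3*r)*cos(4*r)/3 + (4/3)·∫ exp(3*r)*sin(4*r) dr.
Apply parts again with u = sin(4*r), dv = exp(3*r) dr: ∫ exp(3*r)*sin(4*r) dr = exp(3*r)*sin(4*r)/3 − (4/3)·I. Substituting back brings back I: I = 4*exp(3*r)*sin(4*r)/9 + exp(3*r)*cos(4*r)/3 − (16/9)·I.
Solving for I: (1 + 16/9)·I equals the remaining terms, so I = (9/25)·(4*exp(3*r)*sin(4*r)/9 + exp(3*r)*cos(4*r)/3).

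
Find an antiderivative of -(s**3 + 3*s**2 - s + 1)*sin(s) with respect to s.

s**3*cos(s) - 3*s**2*sin(s) + 3*s**2*cos(s) - 6*s*sin(s) - 7*s*cos(s) + 7*sin(s) - 5*cos(s) + C

Use integration by parts with u = s**3 + 3*s**2 - s + 1, dv = -sin(s) ds, so v = cos(s).
Apply parts 3 times (tabular method): alternate signs, differentiate u down to 0, integrate dv up.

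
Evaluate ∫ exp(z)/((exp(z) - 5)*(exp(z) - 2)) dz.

Let u = e^z, du = e^z dz.
The integral becomes ∫ du/((u-5)(u-2)); decompose into partial fractions.

log(exp(z) - 5)/3 - log(exp(z) - 2)/3 + C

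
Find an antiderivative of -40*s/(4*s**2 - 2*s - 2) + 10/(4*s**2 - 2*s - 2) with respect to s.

-5*log(4*s**2 - 2*s - 2) + C

Let u = 4*s**2 - 2*s - 2, so du = (8*s - 2) ds.
Rewriting, the integral becomes -5·∫ 1/u du = -5·log(u).
Substituting back, u = 4*s**2 - 2*s - 2.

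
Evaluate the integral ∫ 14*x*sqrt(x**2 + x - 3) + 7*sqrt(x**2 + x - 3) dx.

14*(x**2 + x - 3)**(3/2)/3 + C

Let u = x**2 + x - 3, so du = (2*x + 1) dx.
Rewriting, the integral becomes 7·∫ √u du = 7·(2/3)u^(3/2).
Substituting back, u = x**2 + x - 3.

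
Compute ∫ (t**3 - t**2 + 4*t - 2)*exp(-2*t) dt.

(-4*t**3 - 2*t**2 - 18*t - 1)*exp(-2*t)/8 + C

Use integration by parts with u = t**3 - t**2 + 4*t - 2, dv = exp(-2*t) dt, so v = -exp(-2*t)/2.
Apply parts 3 times (tabular method): alternate signs, differentiate u down to 0, integrate dv up.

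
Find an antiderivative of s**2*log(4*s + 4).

Use integration by parts with u = log(4*s + 4), dv = s**2 ds.
Then du = 4/(4*s + 4) ds and v = s**3/3.

s**3*log(4*s + 4)/3 - s**3/9 + s**2/6 - s/3 + log(s + 1)/3 + C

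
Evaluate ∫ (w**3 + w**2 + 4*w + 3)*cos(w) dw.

w**3*sin(w) + w**2*sin(w) + 3*w**2*cos(w) - 2*w*sin(w) + 2*w*cos(w) + sin(w) - 2*cos(w) + C

Use integration by parts with u = w**3 + w**2 + 4*w + 3, dv = cos(w) dw, so v = sin(w).
Apply parts 3 times (tabular method): alternate signs, differentiate u down to 0, integrate dv up.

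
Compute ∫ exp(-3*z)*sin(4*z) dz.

Let I denote the integral. Integrate by parts with u = sin(4*z), dv = exp(-3*z) dz, so v = -exp(-3*z)/3: I = -exp(-3*z)*sin(4*z)/3 + (4/3)·∫ exp(-3*z)*cos(4*z) dz.
Apply parts again with u = cos(4*z), dv = exp(-3*z) dz: ∫ exp(-3*z)*cos(4*z) dz = -exp(-3*z)*cos(4*z)/3 − (4/3)·I. Substituting back brings back I: I = -exp(-3*z)*sin(4*z)/3 - 4*exp(-3*z)*cos(4*z)/9 − (16/9)·I.
Solving for I: (1 + 16/9)·I equals the remaining terms, so I = (9/25)·(-exp(-3*z)*sin(4*z)/3 - 4*exp(-3*z)*cos(4*z)/9).

-3*exp(-3*z)*sin(4*z)/25 - 4*exp(-3*z)*cos(4*z)/25 + C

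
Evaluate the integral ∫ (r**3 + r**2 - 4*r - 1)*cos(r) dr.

r**3*sin(r) + r**2*sin(r) + 3*r**2*cos(r) - 10*r*sin(r) + 2*r*cos(r) - 3*sin(r) - 10*cos(r) + C

Use integration by parts with u = r**3 + r**2 - 4*r - 1, dv = cos(r) dr, so v = sin(r).
Apply parts 3 times (tabular method): alternate signs, differentiate u down to 0, integrate dv up.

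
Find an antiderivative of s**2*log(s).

Use integration by parts with u = log(s), dv = s**2 ds.
Then du = 1/s ds and v = s**3/3.

s**3*log(s)/3 - s**3/9 + C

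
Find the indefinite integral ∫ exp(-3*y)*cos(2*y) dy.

2*exp(-3*y)*sin(2*y)/13 - 3*exp(-3*y)*cos(2*y)/13 + C

Let I denote the integral. Integrate by parts with u = cos(2*y), dv = exp(-3*y) dy, so v = -exp(-3*y)/3: I = -exp(-3*y)*cos(2*y)/3 − (2/3)·∫ exp(-3*y)*sin(2*y) dy.
Apply parts again with u = sin(2*y), dv = exp(-3*y) dy: ∫ exp(-3*y)*sin(2*y) dy = -exp(-3*y)*sin(2*y)/3 + (2/3)·I. Substituting back brings back I: I = 2*exp(-3*y)*sin(2*y)/9 - exp(-3*y)*cos(2*y)/3 − (4/9)·I.
Solving for I: (1 + 4/9)·I equals the remaining terms, so I = (9/13)·(2*exp(-3*y)*sin(2*y)/9 - exp(-3*y)*cos(2*y)/3).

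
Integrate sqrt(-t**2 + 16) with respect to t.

Substitute t = 4·sin(θ), so dt = 4·cos(θ) dθ and the radical becomes sqrt(-t**2 + 16) = 4·cos(θ) by the Pythagorean identity.
Integrate the resulting trig expression in θ, then back-substitute θ = asin(t/4), sin(θ) = t/4, cos(θ) = sqrt(-t**2 + 16)/4 (absorbing any constant into C).

t*sqrt(-t**2 + 16)/2 + 8*asin(t/4) + C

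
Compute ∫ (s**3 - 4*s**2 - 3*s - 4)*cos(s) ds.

s**3*sin(s) - 4*s**2*sin(s) + 3*s**2*cos(s) - 9*s*sin(s) - 8*s*cos(s) + 4*sin(s) - 9*cos(s) + C

Use integration by parts with u = s**3 - 4*s**2 - 3*s - 4, dv = cos(s) ds, so v = sin(s).
Apply parts 3 times (tabular method): alternate signs, differentiate u down to 0, integrate dv up.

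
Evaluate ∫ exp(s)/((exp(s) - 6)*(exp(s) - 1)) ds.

Let u = e^s, du = e^s ds.
The integral becomes ∫ du/((u-1)(u-6)); decompose into partial fractions.

log(exp(s) - 6)/5 - log(exp(s) - 1)/5 + C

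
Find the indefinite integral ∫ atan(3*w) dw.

Use integration by parts with u = arctan(3*w), dv = dw.
Then du = 3/(9*w**2 + 1) dw.

w*atan(3*w) - log(9*w**2 + 1)/6 + C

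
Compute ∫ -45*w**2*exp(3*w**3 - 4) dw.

Let u = 3*w**3 - 4, so du = (9*w**2) dw.
Rewriting, the integral becomes -5·∫ e^u du = -5·e^u.
Substituting back, u = 3*w**3 - 4.

-5*exp(3*w**3 - 4) + C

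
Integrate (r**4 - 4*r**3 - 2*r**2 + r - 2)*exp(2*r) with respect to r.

Use integration by parts with u = r**4 - 4*r**3 - 2*r**2 + r - 2, dv = exp(2*r) dr, so v = exp(2*r)/2.
Apply parts 4 times (tabular method): alternate signs, differentiate u down to 0, integrate dv up.

(r**4 - 6*r**3 + 7*r**2 - 6*r + 1)*exp(2*r)/2 + C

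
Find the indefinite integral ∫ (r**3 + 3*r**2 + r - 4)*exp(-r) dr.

(-r**3 - 6*r**2 - 13*r - 9)*exp(-r) + C

Use integration by parts with u = r**3 + 3*r**2 + r - 4, dv = exp(-r) dr, so v = -exp(-r).
Apply parts 3 times (tabular method): alternate signs, differentiate u down to 0, integrate dv up.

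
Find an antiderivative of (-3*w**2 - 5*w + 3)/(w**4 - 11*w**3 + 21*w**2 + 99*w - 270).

-5*log(w - 6) + 97*log(w - 5)/16 - 13*log(w - 3)/12 + log(w + 3)/48 + C

Factor the denominator: (w - 6)*(w - 5)*(w - 3)*(w + 3).
Partial-fraction decomposition: 1/(48*(w + 3)) - 13/(12*(w - 3)) + 97/(16*(w - 5)) - 5/(w - 6).
Integrate each term: A/(w−a) contributes A·log|w−a|.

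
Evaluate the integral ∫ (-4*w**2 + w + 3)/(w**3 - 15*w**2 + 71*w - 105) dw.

Factor the denominator: (w - 7)*(w - 5)*(w - 3).
Partial-fraction decomposition: -15/(4*(w - 3)) + 23/(w - 5) - 93/(4*(w - 7)).
Integrate each term: A/(w−a) contributes A·log|w−a|.

-93*log(w - 7)/4 + 23*log(w - 5) - 15*log(w - 3)/4 + C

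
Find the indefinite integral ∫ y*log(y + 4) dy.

Use integration by parts with u = log(y + 4), dv = y dy.
Then du = 1/(y + 4) dy and v = y**2/2.

y**2*log(y + 4)/2 - y**2/4 + 2*y - 8*log(y + 4) + C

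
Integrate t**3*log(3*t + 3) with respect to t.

Use integration by parts with u = log(3*t + 3), dv = t**3 dt.
Then du = 3/(3*t + 3) dt and v = t**4/4.

t**4*log(3*t + 3)/4 - t**4/16 + t**3/12 - t**2/8 + t/4 - log(t + 1)/4 + C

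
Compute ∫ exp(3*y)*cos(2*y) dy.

2*exp(3*y)*sin(2*y)/13 + 3*exp(3*y)*cos(2*y)/13 + C

Let I denote the integral. Integrate by parts with u = cos(2*y), dv = exp(3*y) dy, so v = exp(3*y)/3: I = exp(3*y)*cos(2*y)/3 + (2/3)·∫ exp(3*y)*sin(2*y) dy.
Apply parts again with u = sin(2*y), dv = exp(3*y) dy: ∫ exp(3*y)*sin(2*y) dy = exp(3*y)*sin(2*y)/3 − (2/3)·I. Substituting back brings back I: I = 2*exp(3*y)*sin(2*y)/9 + exp(3*y)*cos(2*y)/3 − (4/9)·I.
Solving for I: (1 + 4/9)·I equals the remaining terms, so I = (9/13)·(2*exp(3*y)*sin(2*y)/9 + exp(3*y)*cos(2*y)/3).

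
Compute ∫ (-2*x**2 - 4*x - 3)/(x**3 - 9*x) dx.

Factor the denominator: x*(x - 3)*(x + 3).
Partial-fraction decomposition: -1/(2*(x + 3)) - 11/(6*(x - 3)) + 1/(3*x).
Integrate each term: A/(x−a) contributes A·log|x−a|.

log(x)/3 - 11*log(x - 3)/6 - log(x + 3)/2 + C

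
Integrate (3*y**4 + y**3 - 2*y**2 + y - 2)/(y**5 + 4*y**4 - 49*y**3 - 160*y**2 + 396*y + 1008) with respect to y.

Factor the denominator: (y - 6)*(y - 3)*(y + 2)*(y + 4)*(y + 7).
Partial-fraction decomposition: 2251/(650*(y + 7)) - 111/(70*(y + 4)) + 7/(100*(y + 2)) - 253/(1050*(y - 3)) + 1009/(780*(y - 6)).
Integrate each term: A/(y−a) contributes A·log|y−a|.

1009*log(y - 6)/780 - 253*log(y - 3)/1050 + 7*log(y + 2)/100 - 111*log(y + 4)/70 + 2251*log(y + 7)/650 + C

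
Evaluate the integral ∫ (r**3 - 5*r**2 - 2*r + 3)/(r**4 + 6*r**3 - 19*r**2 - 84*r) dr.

Factor the denominator: r*(r - 4)*(r + 3)*(r + 7).
Partial-fraction decomposition: 571/(308*(r + 7)) - 3/(4*(r + 3)) - 3/(44*(r - 4)) - 1/(28*r).
Integrate each term: A/(r−a) contributes A·log|r−a|.

-log(r)/28 - 3*log(r - 4)/44 - 3*log(r + 3)/4 + 571*log(r + 7)/308 + C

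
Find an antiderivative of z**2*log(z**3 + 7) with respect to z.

z**3*log(z**3 + 7)/3 - z**3/3 + 7*log(z**3 + 7)/3 + C

Let u = z**3 + 7, so du = (3*z**2) dz.
The integral becomes (1/3)·∫ log(u) du; integrate by parts with u′=log(u), dv′=du.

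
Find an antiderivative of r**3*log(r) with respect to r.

r**4*log(r)/4 - r**4/16 + C

Use integration by parts with u = log(r), dv = r**3 dr.
Then du = 1/r dr and v = r**4/4.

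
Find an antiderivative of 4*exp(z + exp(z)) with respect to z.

Let u = exp(z), so du = (exp(z)) dz.
Rewriting, the integral becomes 4·∫ e^u du = 4·e^u.
Substituting back, u = exp(z).

4*exp(exp(z)) + C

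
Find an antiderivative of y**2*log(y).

y**3*log(y)/3 - y**3/9 + C

Use integration by parts with u = log(y), dv = y**2 dy.
Then du = 1/y dy and v = y**3/3.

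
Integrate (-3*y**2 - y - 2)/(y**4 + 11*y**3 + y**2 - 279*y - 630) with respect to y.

Factor the denominator: (y - 5)*(y + 3)*(y + 6)*(y + 7).
Partial-fraction decomposition: 71/(24*(y + 7)) - 104/(33*(y + 6)) + 13/(48*(y + 3)) - 41/(528*(y - 5)).
Integrate each term: A/(y−a) contributes A·log|y−a|.

-41*log(y - 5)/528 + 13*log(y + 3)/48 - 104*log(y + 6)/33 + 71*log(y + 7)/24 + C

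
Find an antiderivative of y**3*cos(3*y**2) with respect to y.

Let u = y², du = 2y dy; rewrite as (1/2)∫ u^1·cos(3u) du.
Now integrate by parts 1 time.

y**2*sin(3*y**2)/6 + cos(3*y**2)/18 + C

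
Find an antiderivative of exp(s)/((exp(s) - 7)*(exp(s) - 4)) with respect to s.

Let u = e^s, du = e^s ds.
The integral becomes ∫ du/((u-7)(u-4)); decompose into partial fractions.

log(exp(s) - 7)/3 - log(exp(s) - 4)/3 + C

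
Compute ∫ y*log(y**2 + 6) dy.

Let u = y**2 + 6, so du = (2*y) dy.
The integral becomes (1/2)·∫ log(u) du; integrate by parts with u′=log(u), dv′=du.

y**2*log(y**2 + 6)/2 - y**2/2 + 3*log(y**2 + 6) + C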